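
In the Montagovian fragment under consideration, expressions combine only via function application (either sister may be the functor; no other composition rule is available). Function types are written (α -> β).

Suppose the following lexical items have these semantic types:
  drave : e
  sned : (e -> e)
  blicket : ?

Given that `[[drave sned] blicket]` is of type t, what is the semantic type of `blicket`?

(e -> t)

At [[drave sned] blicket] (required: t): [drave sned] is e, which is not a function with range t; hence blicket is the functor — type (e -> t).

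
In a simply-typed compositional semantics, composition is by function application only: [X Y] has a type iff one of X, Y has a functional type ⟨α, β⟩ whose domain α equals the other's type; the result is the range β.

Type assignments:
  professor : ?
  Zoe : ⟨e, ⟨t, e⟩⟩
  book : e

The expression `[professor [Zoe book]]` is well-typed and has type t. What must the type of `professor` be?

⟨⟨t, e⟩, t⟩

For [professor [Zoe book]] to have type t with [Zoe book] of type ⟨t, e⟩, professor must be the function: professor : ⟨⟨t, e⟩, t⟩.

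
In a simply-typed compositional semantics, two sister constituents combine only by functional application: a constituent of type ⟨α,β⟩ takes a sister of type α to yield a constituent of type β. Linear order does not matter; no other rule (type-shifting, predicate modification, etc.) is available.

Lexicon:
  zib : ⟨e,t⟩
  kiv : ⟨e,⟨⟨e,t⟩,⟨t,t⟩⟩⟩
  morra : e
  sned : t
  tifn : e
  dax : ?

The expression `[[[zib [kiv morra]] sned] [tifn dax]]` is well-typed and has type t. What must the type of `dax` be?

⟨e,⟨t,t⟩⟩

For [[[zib [kiv morra]] sned] [tifn dax]] to have type t with [[zib [kiv morra]] sned] of type t, [tifn dax] must be the function: [tifn dax] : ⟨t,t⟩.
For [tifn dax] to have type ⟨t,t⟩ with tifn of type e, dax must be the function: dax : ⟨e,⟨t,t⟩⟩.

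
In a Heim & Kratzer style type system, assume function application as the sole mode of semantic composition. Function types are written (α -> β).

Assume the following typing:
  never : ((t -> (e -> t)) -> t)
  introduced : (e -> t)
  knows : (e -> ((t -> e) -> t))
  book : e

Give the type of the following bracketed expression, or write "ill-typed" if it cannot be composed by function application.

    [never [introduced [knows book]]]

[knows book]: (e -> ((t -> e) -> t)) applied to e yields ((t -> e) -> t).
[introduced [knows book]]: (e -> t) and ((t -> e) -> t) cannot combine by function application — type clash.

ill-typed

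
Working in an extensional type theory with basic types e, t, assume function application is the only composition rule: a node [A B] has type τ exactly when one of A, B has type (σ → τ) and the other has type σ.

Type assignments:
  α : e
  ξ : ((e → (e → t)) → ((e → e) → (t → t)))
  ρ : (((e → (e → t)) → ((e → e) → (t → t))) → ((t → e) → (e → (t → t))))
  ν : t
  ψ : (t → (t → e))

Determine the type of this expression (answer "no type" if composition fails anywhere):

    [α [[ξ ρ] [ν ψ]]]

(t → t)

[ξ ρ] — ρ of type (((e → (e → t)) → ((e → e) → (t → t))) → ((t → e) → (e → (t → t)))) combines with ξ of type ((e → (e → t)) → ((e → e) → (t → t))): type ((t → e) → (e → (t → t))).
[ν ψ] — ψ of type (t → (t → e)) combines with ν of type t: type (t → e).
[[ξ ρ] [ν ψ]] — [ξ ρ] of type ((t → e) → (e → (t → t))) combines with [ν ψ] of type (t → e): type (e → (t → t)).
[α [[ξ ρ] [ν ψ]]] — [[ξ ρ] [ν ψ]] of type (e → (t → t)) combines with α of type e: type (t → t).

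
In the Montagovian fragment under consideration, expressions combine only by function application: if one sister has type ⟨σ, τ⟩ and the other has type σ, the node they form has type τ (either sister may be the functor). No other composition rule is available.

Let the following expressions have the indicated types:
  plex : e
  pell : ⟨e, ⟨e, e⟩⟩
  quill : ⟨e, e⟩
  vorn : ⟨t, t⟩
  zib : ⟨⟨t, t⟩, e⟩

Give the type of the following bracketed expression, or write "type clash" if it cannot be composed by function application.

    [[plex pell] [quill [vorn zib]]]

[plex pell]: functor pell : ⟨e, ⟨e, e⟩⟩, argument plex : e; result ⟨e, e⟩.
[vorn zib]: functor zib : ⟨⟨t, t⟩, e⟩, argument vorn : ⟨t, t⟩; result e.
[quill [vorn zib]]: functor quill : ⟨e, e⟩, argument [vorn zib] : e; result e.
[[plex pell] [quill [vorn zib]]]: functor [plex pell] : ⟨e, e⟩, argument [quill [vorn zib]] : e; result e.

e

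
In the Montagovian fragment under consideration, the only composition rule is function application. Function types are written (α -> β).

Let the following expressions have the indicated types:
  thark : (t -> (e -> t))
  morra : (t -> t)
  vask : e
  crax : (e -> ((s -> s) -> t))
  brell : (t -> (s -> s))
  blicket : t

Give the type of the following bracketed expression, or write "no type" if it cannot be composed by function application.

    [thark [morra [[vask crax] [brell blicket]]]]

[vask crax]: crax is (e -> ((s -> s) -> t)), vask is e; result ((s -> s) -> t).
[brell blicket]: brell is (t -> (s -> s)), blicket is t; result (s -> s).
[[vask crax] [brell blicket]]: [vask crax] is ((s -> s) -> t), [brell blicket] is (s -> s); result t.
[morra [[vask crax] [brell blicket]]]: morra is (t -> t), [[vask crax] [brell blicket]] is t; result t.
[thark [morra [[vask crax] [brell blicket]]]]: thark is (t -> (e -> t)), [morra [[vask crax] [brell blicket]]] is t; result (e -> t).

(e -> t)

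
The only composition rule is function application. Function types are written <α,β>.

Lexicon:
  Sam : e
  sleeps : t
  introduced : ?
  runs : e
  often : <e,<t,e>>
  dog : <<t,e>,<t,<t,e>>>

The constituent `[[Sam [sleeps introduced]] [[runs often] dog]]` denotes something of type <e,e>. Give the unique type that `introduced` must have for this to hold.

For [[Sam [sleeps introduced]] [[runs often] dog]] to have type <e,e> with [[runs often] dog] of type <t,<t,e>>, [Sam [sleeps introduced]] must be the function: [Sam [sleeps introduced]] : <<t,<t,e>>,<e,e>>.
For [Sam [sleeps introduced]] to have type <<t,<t,e>>,<e,e>> with Sam of type e, [sleeps introduced] must be the function: [sleeps introduced] : <e,<<t,<t,e>>,<e,e>>>.
For [sleeps introduced] to have type <e,<<t,<t,e>>,<e,e>>> with sleeps of type t, introduced must be the function: introduced : <t,<e,<<t,<t,e>>,<e,e>>>>.

<t,<e,<<t,<t,e>>,<e,e>>>>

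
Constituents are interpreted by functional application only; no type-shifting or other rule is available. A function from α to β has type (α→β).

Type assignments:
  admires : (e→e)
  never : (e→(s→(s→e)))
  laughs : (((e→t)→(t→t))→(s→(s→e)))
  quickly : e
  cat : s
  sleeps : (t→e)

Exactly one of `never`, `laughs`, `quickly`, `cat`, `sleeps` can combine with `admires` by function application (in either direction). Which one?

quickly

never : (e→(s→(s→e))) — neither side's domain matches the other.
laughs : (((e→t)→(t→t))→(s→(s→e))) — neither side's domain matches the other.
quickly — combines: admires : (e→e) takes quickly : e as argument, giving e.
cat : s — neither side's domain matches the other.
sleeps : (t→e) — neither side's domain matches the other.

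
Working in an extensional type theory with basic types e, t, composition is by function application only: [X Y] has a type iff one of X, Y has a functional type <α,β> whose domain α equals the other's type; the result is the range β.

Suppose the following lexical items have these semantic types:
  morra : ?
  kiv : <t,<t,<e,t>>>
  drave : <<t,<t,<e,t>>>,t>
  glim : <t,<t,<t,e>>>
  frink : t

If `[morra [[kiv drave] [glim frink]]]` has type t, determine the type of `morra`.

<<t,e>,t>

[morra [[kiv drave] [glim frink]]] must have type t. The sister [[kiv drave] [glim frink]] has type <t,e>; that is not a function onto t, so morra must be the functor, of type <<t,e>,t>.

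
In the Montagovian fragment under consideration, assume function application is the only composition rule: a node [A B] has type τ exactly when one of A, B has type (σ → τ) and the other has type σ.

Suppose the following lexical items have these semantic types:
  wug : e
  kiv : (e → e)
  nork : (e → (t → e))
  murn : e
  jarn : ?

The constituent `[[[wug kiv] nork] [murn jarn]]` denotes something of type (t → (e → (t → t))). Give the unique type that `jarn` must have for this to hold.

(e → ((t → e) → (t → (e → (t → t)))))

For [[[wug kiv] nork] [murn jarn]] to have type (t → (e → (t → t))) with [[wug kiv] nork] of type (t → e), [murn jarn] must be the function: [murn jarn] : ((t → e) → (t → (e → (t → t)))).
For [murn jarn] to have type ((t → e) → (t → (e → (t → t)))) with murn of type e, jarn must be the function: jarn : (e → ((t → e) → (t → (e → (t → t))))).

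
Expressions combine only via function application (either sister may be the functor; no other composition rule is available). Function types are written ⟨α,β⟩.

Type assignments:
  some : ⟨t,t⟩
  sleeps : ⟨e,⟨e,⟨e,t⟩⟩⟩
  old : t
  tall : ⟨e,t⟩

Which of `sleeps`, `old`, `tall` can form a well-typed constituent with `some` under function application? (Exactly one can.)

sleeps : ⟨e,⟨e,⟨e,t⟩⟩⟩ — no; some wants t, and sleeps wants e.
old — combines: some : ⟨t,t⟩ takes old : t as argument, giving t.
tall : ⟨e,t⟩ — no; some wants t, and tall wants e.

old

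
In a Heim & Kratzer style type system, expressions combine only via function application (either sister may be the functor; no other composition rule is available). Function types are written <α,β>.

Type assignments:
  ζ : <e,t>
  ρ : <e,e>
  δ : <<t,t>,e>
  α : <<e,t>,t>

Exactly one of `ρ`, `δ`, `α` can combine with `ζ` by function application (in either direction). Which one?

α

ρ : <e,e> — ζ needs e; ρ needs e; neither fits.
δ : <<t,t>,e> — ζ needs e; δ needs <t,t>; neither fits.
α — combines: α : <<e,t>,t> takes ζ : <e,t> as argument, giving t.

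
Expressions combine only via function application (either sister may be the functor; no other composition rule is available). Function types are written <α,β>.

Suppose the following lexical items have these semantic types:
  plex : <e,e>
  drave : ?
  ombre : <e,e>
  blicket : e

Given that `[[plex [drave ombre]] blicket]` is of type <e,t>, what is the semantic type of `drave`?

<<e,e>,<<e,e>,<e,<e,t>>>>

[[plex [drave ombre]] blicket] must have type <e,t>. The sister blicket has type e; that is not a function onto <e,t>, so [plex [drave ombre]] must be the functor, of type <e,<e,t>>.
[plex [drave ombre]] must have type <e,<e,t>>. The sister plex has type <e,e>; that is not a function onto <e,<e,t>>, so [drave ombre] must be the functor, of type <<e,e>,<e,<e,t>>>.
[drave ombre] must have type <<e,e>,<e,<e,t>>>. The sister ombre has type <e,e>; that is not a function onto <<e,e>,<e,<e,t>>>, so drave must be the functor, of type <<e,e>,<<e,e>,<e,<e,t>>>>.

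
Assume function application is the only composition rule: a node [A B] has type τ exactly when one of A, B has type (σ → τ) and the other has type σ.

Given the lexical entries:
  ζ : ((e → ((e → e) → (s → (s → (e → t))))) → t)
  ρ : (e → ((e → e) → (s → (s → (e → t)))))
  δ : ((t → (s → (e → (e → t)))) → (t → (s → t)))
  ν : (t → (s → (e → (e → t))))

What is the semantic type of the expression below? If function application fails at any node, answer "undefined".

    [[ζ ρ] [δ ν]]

(s → t)

[ζ ρ]: ζ is ((e → ((e → e) → (s → (s → (e → t))))) → t), ρ is (e → ((e → e) → (s → (s → (e → t))))); result t.
[δ ν]: δ is ((t → (s → (e → (e → t)))) → (t → (s → t))), ν is (t → (s → (e → (e → t)))); result (t → (s → t)).
[[ζ ρ] [δ ν]]: [δ ν] is (t → (s → t)), [ζ ρ] is t; result (s → t).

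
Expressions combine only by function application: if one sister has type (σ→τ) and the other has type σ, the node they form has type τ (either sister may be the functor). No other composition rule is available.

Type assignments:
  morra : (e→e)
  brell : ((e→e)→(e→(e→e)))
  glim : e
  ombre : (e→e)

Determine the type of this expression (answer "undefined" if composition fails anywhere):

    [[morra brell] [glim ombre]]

(e→e)

[morra brell]: functor brell : ((e→e)→(e→(e→e))), argument morra : (e→e); result (e→(e→e)).
[glim ombre]: functor ombre : (e→e), argument glim : e; result e.
[[morra brell] [glim ombre]]: functor [morra brell] : (e→(e→e)), argument [glim ombre] : e; result (e→e).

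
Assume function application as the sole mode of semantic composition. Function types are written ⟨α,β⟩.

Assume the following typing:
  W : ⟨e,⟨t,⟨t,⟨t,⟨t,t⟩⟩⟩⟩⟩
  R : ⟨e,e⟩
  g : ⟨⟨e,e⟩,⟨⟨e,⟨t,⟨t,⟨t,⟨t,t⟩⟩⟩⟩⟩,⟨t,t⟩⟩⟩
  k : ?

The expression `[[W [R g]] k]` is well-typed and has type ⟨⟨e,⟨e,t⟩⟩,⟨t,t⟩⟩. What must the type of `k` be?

[[W [R g]] k] must have type ⟨⟨e,⟨e,t⟩⟩,⟨t,t⟩⟩. The sister [W [R g]] has type ⟨t,t⟩; that is not a function onto ⟨⟨e,⟨e,t⟩⟩,⟨t,t⟩⟩, so k must be the functor, of type ⟨⟨t,t⟩,⟨⟨e,⟨e,t⟩⟩,⟨t,t⟩⟩⟩.

⟨⟨t,t⟩,⟨⟨e,⟨e,t⟩⟩,⟨t,t⟩⟩⟩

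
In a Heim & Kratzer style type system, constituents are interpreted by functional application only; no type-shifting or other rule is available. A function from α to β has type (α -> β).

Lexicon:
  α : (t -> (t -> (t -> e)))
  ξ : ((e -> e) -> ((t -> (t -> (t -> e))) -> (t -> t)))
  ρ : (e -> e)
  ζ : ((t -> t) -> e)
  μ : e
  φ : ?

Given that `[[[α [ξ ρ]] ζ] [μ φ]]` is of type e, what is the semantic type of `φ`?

At [[[α [ξ ρ]] ζ] [μ φ]] (required: e): [[α [ξ ρ]] ζ] is e, which is not a function with range e; hence [μ φ] is the functor — type (e -> e).
At [μ φ] (required: (e -> e)): μ is e, which is not a function with range (e -> e); hence φ is the functor — type (e -> (e -> e)).

(e -> (e -> e))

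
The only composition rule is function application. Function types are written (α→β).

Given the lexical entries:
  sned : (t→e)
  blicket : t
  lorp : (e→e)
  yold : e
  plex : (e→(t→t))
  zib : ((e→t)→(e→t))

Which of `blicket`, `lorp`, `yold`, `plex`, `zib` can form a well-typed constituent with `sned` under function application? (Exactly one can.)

blicket

blicket — combines: sned : (t→e) takes blicket : t as argument, giving e.
lorp : (e→e) — no; sned wants t, and lorp wants e.
yold : e — no; sned wants t, and yold wants nothing (atomic).
plex : (e→(t→t)) — no; sned wants t, and plex wants e.
zib : ((e→t)→(e→t)) — no; sned wants t, and zib wants (e→t).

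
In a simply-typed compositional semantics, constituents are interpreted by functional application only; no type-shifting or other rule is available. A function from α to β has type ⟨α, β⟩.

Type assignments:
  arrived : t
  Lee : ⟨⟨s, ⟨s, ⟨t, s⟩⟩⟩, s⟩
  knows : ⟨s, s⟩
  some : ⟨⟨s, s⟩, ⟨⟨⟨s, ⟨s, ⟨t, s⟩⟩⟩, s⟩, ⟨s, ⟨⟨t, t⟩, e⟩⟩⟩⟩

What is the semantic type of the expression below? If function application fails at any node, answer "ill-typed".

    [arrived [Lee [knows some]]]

ill-typed

[knows some]: functor some : ⟨⟨s, s⟩, ⟨⟨⟨s, ⟨s, ⟨t, s⟩⟩⟩, s⟩, ⟨s, ⟨⟨t, t⟩, e⟩⟩⟩⟩, argument knows : ⟨s, s⟩; result ⟨⟨⟨s, ⟨s, ⟨t, s⟩⟩⟩, s⟩, ⟨s, ⟨⟨t, t⟩, e⟩⟩⟩.
[Lee [knows some]]: functor [knows some] : ⟨⟨⟨s, ⟨s, ⟨t, s⟩⟩⟩, s⟩, ⟨s, ⟨⟨t, t⟩, e⟩⟩⟩, argument Lee : ⟨⟨s, ⟨s, ⟨t, s⟩⟩⟩, s⟩; result ⟨s, ⟨⟨t, t⟩, e⟩⟩.
[arrived [Lee [knows some]]]: t with ⟨s, ⟨⟨t, t⟩, e⟩⟩ — neither is a function whose domain matches the other; composition fails here.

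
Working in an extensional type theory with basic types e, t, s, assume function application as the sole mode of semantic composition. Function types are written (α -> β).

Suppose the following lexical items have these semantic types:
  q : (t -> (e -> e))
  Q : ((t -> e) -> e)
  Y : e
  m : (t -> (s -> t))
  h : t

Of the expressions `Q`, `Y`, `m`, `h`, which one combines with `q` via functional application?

h

Q : ((t -> e) -> e) — neither side's domain matches the other.
Y : e — neither side's domain matches the other.
m : (t -> (s -> t)) — neither side's domain matches the other.
h — combines: q : (t -> (e -> e)) takes h : t as argument, giving (e -> e).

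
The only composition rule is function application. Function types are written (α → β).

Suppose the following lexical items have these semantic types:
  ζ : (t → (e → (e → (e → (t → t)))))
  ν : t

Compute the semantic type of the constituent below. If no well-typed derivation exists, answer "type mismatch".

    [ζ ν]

(e → (e → (e → (t → t))))

At [ζ ν], ζ : (t → (e → (e → (e → (t → t))))) takes ν : t, giving (e → (e → (e → (t → t)))).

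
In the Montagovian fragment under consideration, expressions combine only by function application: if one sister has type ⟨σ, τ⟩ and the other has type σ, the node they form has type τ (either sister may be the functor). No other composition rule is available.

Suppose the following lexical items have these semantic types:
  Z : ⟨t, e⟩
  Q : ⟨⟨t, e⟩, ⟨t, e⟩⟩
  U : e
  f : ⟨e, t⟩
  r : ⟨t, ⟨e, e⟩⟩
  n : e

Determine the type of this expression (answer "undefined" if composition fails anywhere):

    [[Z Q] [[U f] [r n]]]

[Z Q]: ⟨⟨t, e⟩, ⟨t, e⟩⟩ applied to ⟨t, e⟩ yields ⟨t, e⟩.
[U f]: ⟨e, t⟩ applied to e yields t.
[r n]: ⟨t, ⟨e, e⟩⟩ and e cannot combine by function application — type clash.

undefined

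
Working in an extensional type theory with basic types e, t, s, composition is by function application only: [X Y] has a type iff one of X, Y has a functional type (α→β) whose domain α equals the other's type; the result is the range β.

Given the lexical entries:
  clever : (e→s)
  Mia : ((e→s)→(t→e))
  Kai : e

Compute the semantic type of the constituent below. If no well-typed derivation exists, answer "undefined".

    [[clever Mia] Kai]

undefined

[clever Mia]: Mia is ((e→s)→(t→e)), clever is (e→s); result (t→e).
[[clever Mia] Kai]: (t→e) with e — neither is a function whose domain matches the other; composition fails here.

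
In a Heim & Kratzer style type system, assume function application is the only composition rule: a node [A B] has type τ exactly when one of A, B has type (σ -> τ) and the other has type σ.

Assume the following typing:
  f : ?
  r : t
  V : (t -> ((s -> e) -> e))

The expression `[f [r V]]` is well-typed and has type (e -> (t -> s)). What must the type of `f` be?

[f [r V]] must have type (e -> (t -> s)). The sister [r V] has type ((s -> e) -> e); that is not a function onto (e -> (t -> s)), so f must be the functor, of type (((s -> e) -> e) -> (e -> (t -> s))).

(((s -> e) -> e) -> (e -> (t -> s)))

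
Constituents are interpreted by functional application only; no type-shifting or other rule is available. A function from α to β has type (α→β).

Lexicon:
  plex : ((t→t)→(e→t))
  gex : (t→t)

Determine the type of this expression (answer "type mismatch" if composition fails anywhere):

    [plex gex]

(e→t)

At [plex gex], plex : ((t→t)→(e→t)) takes gex : (t→t), giving (e→t).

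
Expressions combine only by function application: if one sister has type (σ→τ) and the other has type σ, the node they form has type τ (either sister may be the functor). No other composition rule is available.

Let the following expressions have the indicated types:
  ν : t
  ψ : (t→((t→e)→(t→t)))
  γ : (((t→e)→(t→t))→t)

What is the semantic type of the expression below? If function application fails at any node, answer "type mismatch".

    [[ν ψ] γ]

At [ν ψ], ψ : (t→((t→e)→(t→t))) takes ν : t, giving ((t→e)→(t→t)).
At [[ν ψ] γ], γ : (((t→e)→(t→t))→t) takes [ν ψ] : ((t→e)→(t→t)), giving t.

t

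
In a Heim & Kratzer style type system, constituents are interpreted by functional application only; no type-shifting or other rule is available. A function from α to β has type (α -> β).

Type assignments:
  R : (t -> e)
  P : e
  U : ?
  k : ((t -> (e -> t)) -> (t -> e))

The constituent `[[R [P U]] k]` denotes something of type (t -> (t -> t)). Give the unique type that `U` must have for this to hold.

At [[R [P U]] k] (required: (t -> (t -> t))): k is ((t -> (e -> t)) -> (t -> e)), which is not a function with range (t -> (t -> t)); hence [R [P U]] is the functor — type (((t -> (e -> t)) -> (t -> e)) -> (t -> (t -> t))).
At [R [P U]] (required: (((t -> (e -> t)) -> (t -> e)) -> (t -> (t -> t)))): R is (t -> e), which is not a function with range (((t -> (e -> t)) -> (t -> e)) -> (t -> (t -> t))); hence [P U] is the functor — type ((t -> e) -> (((t -> (e -> t)) -> (t -> e)) -> (t -> (t -> t)))).
At [P U] (required: ((t -> e) -> (((t -> (e -> t)) -> (t -> e)) -> (t -> (t -> t))))): P is e, which is not a function with range ((t -> e) -> (((t -> (e -> t)) -> (t -> e)) -> (t -> (t -> t)))); hence U is the functor — type (e -> ((t -> e) -> (((t -> (e -> t)) -> (t -> e)) -> (t -> (t -> t))))).

(e -> ((t -> e) -> (((t -> (e -> t)) -> (t -> e)) -> (t -> (t -> t)))))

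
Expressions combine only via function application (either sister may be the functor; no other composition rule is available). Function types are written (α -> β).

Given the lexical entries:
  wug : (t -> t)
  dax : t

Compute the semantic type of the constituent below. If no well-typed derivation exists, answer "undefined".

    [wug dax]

t

[wug dax]: (t -> t) applied to t yields t.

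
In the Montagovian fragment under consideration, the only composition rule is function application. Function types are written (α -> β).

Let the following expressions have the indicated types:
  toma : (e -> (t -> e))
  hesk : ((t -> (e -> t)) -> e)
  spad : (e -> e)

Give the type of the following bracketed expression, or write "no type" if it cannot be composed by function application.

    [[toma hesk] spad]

no type

[toma hesk]: (e -> (t -> e)) with ((t -> (e -> t)) -> e) — neither is a function whose domain matches the other; composition fails here.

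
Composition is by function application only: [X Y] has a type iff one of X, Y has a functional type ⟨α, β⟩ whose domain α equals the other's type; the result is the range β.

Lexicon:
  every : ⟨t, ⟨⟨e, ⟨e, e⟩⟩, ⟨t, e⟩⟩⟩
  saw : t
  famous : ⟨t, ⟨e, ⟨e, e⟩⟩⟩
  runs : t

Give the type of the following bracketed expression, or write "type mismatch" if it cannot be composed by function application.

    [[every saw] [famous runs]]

[every saw]: functor every : ⟨t, ⟨⟨e, ⟨e, e⟩⟩, ⟨t, e⟩⟩⟩, argument saw : t; result ⟨⟨e, ⟨e, e⟩⟩, ⟨t, e⟩⟩.
[famous runs]: functor famous : ⟨t, ⟨e, ⟨e, e⟩⟩⟩, argument runs : t; result ⟨e, ⟨e, e⟩⟩.
[[every saw] [famous runs]]: functor [every saw] : ⟨⟨e, ⟨e, e⟩⟩, ⟨t, e⟩⟩, argument [famous runs] : ⟨e, ⟨e, e⟩⟩; result ⟨t, e⟩.

⟨t, e⟩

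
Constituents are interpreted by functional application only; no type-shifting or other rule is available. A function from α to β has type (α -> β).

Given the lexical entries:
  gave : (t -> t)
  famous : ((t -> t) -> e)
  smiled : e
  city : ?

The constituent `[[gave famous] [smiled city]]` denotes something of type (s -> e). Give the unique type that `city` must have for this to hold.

[[gave famous] [smiled city]] must have type (s -> e). The sister [gave famous] has type e; that is not a function onto (s -> e), so [smiled city] must be the functor, of type (e -> (s -> e)).
[smiled city] must have type (e -> (s -> e)). The sister smiled has type e; that is not a function onto (e -> (s -> e)), so city must be the functor, of type (e -> (e -> (s -> e))).

(e -> (e -> (s -> e)))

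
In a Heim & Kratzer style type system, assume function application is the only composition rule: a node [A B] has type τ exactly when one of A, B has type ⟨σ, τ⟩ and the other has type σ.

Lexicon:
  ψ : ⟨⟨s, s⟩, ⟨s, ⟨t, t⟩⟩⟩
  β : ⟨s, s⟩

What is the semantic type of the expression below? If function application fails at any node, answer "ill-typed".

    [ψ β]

[ψ β]: ψ is ⟨⟨s, s⟩, ⟨s, ⟨t, t⟩⟩⟩, β is ⟨s, s⟩; result ⟨s, ⟨t, t⟩⟩.

⟨s, ⟨t, t⟩⟩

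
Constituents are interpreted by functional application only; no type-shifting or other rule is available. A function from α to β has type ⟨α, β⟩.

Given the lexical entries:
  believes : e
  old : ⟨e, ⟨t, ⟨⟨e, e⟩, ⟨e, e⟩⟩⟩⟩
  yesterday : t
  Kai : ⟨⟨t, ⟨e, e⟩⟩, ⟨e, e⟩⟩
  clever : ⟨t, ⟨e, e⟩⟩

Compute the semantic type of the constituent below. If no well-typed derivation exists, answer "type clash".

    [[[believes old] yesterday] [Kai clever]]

[believes old] — old of type ⟨e, ⟨t, ⟨⟨e, e⟩, ⟨e, e⟩⟩⟩⟩ combines with believes of type e: type ⟨t, ⟨⟨e, e⟩, ⟨e, e⟩⟩⟩.
[[believes old] yesterday] — [believes old] of type ⟨t, ⟨⟨e, e⟩, ⟨e, e⟩⟩⟩ combines with yesterday of type t: type ⟨⟨e, e⟩, ⟨e, e⟩⟩.
[Kai clever] — Kai of type ⟨⟨t, ⟨e, e⟩⟩, ⟨e, e⟩⟩ combines with clever of type ⟨t, ⟨e, e⟩⟩: type ⟨e, e⟩.
[[[believes old] yesterday] [Kai clever]] — [[believes old] yesterday] of type ⟨⟨e, e⟩, ⟨e, e⟩⟩ combines with [Kai clever] of type ⟨e, e⟩: type ⟨e, e⟩.

⟨e, e⟩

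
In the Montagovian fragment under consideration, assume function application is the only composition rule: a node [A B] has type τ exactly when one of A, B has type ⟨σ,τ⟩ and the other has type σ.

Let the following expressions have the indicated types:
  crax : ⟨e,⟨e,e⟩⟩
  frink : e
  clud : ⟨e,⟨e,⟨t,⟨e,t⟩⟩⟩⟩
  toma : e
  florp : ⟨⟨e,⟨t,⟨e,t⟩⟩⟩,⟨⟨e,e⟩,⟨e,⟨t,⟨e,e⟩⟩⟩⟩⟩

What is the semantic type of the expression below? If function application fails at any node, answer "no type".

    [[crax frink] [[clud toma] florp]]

[crax frink]: functor crax : ⟨e,⟨e,e⟩⟩, argument frink : e; result ⟨e,e⟩.
[clud toma]: functor clud : ⟨e,⟨e,⟨t,⟨e,t⟩⟩⟩⟩, argument toma : e; result ⟨e,⟨t,⟨e,t⟩⟩⟩.
[[clud toma] florp]: functor florp : ⟨⟨e,⟨t,⟨e,t⟩⟩⟩,⟨⟨e,e⟩,⟨e,⟨t,⟨e,e⟩⟩⟩⟩⟩, argument [clud toma] : ⟨e,⟨t,⟨e,t⟩⟩⟩; result ⟨⟨e,e⟩,⟨e,⟨t,⟨e,e⟩⟩⟩⟩.
[[crax frink] [[clud toma] florp]]: functor [[clud toma] florp] : ⟨⟨e,e⟩,⟨e,⟨t,⟨e,e⟩⟩⟩⟩, argument [crax frink] : ⟨e,e⟩; result ⟨e,⟨t,⟨e,e⟩⟩⟩.

⟨e,⟨t,⟨e,e⟩⟩⟩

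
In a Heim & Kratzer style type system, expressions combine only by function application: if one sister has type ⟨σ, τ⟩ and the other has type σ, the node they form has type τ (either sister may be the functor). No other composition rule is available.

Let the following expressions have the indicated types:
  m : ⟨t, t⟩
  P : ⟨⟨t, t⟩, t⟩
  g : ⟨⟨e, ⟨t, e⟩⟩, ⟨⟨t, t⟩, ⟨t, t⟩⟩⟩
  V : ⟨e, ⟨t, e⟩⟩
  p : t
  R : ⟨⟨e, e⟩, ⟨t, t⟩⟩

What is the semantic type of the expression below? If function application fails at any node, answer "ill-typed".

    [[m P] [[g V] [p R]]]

At [m P], P : ⟨⟨t, t⟩, t⟩ takes m : ⟨t, t⟩, giving t.
At [g V], g : ⟨⟨e, ⟨t, e⟩⟩, ⟨⟨t, t⟩, ⟨t, t⟩⟩⟩ takes V : ⟨e, ⟨t, e⟩⟩, giving ⟨⟨t, t⟩, ⟨t, t⟩⟩.
At [p R]: neither t nor ⟨⟨e, e⟩, ⟨t, t⟩⟩ can take the other as argument; the node is ill-typed.

ill-typed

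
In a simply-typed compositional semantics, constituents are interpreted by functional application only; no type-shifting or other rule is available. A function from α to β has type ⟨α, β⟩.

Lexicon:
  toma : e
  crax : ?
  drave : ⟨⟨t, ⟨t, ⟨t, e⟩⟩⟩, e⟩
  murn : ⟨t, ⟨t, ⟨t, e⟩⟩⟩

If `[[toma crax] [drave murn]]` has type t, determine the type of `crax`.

⟨e, ⟨e, t⟩⟩

[[toma crax] [drave murn]] must have type t. The sister [drave murn] has type e; that is not a function onto t, so [toma crax] must be the functor, of type ⟨e, t⟩.
[toma crax] must have type ⟨e, t⟩. The sister toma has type e; that is not a function onto ⟨e, t⟩, so crax must be the functor, of type ⟨e, ⟨e, t⟩⟩.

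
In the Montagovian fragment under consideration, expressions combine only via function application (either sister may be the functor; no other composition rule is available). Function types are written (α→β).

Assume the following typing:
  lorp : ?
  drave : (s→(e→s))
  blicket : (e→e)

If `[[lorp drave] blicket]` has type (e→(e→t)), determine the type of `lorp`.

[[lorp drave] blicket] is required to be (e→(e→t)). blicket : (e→e) cannot yield (e→(e→t)) as functor, so [lorp drave] : ((e→e)→(e→(e→t))).
[lorp drave] is required to be ((e→e)→(e→(e→t))). drave : (s→(e→s)) cannot yield ((e→e)→(e→(e→t))) as functor, so lorp : ((s→(e→s))→((e→e)→(e→(e→t)))).

((s→(e→s))→((e→e)→(e→(e→t))))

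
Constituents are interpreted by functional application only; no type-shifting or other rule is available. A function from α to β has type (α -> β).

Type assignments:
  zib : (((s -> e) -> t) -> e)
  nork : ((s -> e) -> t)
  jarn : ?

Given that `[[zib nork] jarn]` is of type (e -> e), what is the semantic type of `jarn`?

[[zib nork] jarn] is required to be (e -> e). [zib nork] : e cannot yield (e -> e) as functor, so jarn : (e -> (e -> e)).

(e -> (e -> e))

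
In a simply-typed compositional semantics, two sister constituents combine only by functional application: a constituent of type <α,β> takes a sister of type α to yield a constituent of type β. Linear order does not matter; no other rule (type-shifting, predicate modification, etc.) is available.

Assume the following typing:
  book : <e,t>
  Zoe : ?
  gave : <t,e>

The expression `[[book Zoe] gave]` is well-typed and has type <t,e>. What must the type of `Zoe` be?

At [[book Zoe] gave] (required: <t,e>): gave is <t,e>, which is not a function with range <t,e>; hence [book Zoe] is the functor — type <<t,e>,<t,e>>.
At [book Zoe] (required: <<t,e>,<t,e>>): book is <e,t>, which is not a function with range <<t,e>,<t,e>>; hence Zoe is the functor — type <<e,t>,<<t,e>,<t,e>>>.

<<e,t>,<<t,e>,<t,e>>>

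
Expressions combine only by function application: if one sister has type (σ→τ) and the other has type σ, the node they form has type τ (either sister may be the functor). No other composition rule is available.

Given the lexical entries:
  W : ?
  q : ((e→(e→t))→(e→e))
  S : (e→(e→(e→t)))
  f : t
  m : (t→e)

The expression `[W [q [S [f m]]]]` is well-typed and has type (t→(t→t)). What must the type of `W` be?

((e→e)→(t→(t→t)))

[W [q [S [f m]]]] is required to be (t→(t→t)). [q [S [f m]]] : (e→e) cannot yield (t→(t→t)) as functor, so W : ((e→e)→(t→(t→t))).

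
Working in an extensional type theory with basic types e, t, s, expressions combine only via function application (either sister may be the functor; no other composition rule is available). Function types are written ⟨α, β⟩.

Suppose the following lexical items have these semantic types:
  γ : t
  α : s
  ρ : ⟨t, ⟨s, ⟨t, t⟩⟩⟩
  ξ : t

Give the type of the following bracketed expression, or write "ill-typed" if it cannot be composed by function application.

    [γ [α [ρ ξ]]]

t

[ρ ξ]: functor ρ : ⟨t, ⟨s, ⟨t, t⟩⟩⟩, argument ξ : t; result ⟨s, ⟨t, t⟩⟩.
[α [ρ ξ]]: functor [ρ ξ] : ⟨s, ⟨t, t⟩⟩, argument α : s; result ⟨t, t⟩.
[γ [α [ρ ξ]]]: functor [α [ρ ξ]] : ⟨t, t⟩, argument γ : t; result t.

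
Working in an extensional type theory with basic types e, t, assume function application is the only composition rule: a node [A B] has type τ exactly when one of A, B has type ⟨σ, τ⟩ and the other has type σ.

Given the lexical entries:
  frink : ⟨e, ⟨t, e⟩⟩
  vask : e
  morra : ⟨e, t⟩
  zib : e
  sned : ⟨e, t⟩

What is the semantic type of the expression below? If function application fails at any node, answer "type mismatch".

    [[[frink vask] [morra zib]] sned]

[frink vask] — frink of type ⟨e, ⟨t, e⟩⟩ combines with vask of type e: type ⟨t, e⟩.
[morra zib] — morra of type ⟨e, t⟩ combines with zib of type e: type t.
[[frink vask] [morra zib]] — [frink vask] of type ⟨t, e⟩ combines with [morra zib] of type t: type e.
[[[frink vask] [morra zib]] sned] — sned of type ⟨e, t⟩ combines with [[frink vask] [morra zib]] of type e: type t.

t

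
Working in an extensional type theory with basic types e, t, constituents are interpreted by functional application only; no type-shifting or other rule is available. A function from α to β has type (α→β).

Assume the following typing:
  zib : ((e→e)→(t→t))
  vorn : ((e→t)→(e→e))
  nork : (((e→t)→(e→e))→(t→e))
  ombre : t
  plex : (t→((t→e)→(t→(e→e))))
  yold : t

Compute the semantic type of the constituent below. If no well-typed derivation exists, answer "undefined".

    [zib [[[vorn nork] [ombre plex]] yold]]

(t→t)

At [vorn nork], nork : (((e→t)→(e→e))→(t→e)) takes vorn : ((e→t)→(e→e)), giving (t→e).
At [ombre plex], plex : (t→((t→e)→(t→(e→e)))) takes ombre : t, giving ((t→e)→(t→(e→e))).
At [[vorn nork] [ombre plex]], [ombre plex] : ((t→e)→(t→(e→e))) takes [vorn nork] : (t→e), giving (t→(e→e)).
At [[[vorn nork] [ombre plex]] yold], [[vorn nork] [ombre plex]] : (t→(e→e)) takes yold : t, giving (e→e).
At [zib [[[vorn nork] [ombre plex]] yold]], zib : ((e→e)→(t→t)) takes [[[vorn nork] [ombre plex]] yold] : (e→e), giving (t→t).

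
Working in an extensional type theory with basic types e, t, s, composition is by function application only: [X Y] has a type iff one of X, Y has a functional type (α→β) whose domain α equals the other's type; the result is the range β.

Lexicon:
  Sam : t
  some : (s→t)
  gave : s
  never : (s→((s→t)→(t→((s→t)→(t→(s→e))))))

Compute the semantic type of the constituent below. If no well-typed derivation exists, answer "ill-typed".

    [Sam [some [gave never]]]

((s→t)→(t→(s→e)))

At [gave never], never : (s→((s→t)→(t→((s→t)→(t→(s→e)))))) takes gave : s, giving ((s→t)→(t→((s→t)→(t→(s→e))))).
At [some [gave never]], [gave never] : ((s→t)→(t→((s→t)→(t→(s→e))))) takes some : (s→t), giving (t→((s→t)→(t→(s→e)))).
At [Sam [some [gave never]]], [some [gave never]] : (t→((s→t)→(t→(s→e)))) takes Sam : t, giving ((s→t)→(t→(s→e))).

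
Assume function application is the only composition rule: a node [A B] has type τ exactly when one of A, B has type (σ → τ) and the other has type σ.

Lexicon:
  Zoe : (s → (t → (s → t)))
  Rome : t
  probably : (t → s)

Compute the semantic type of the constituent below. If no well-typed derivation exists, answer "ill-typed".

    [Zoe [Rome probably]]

At [Rome probably], probably : (t → s) takes Rome : t, giving s.
At [Zoe [Rome probably]], Zoe : (s → (t → (s → t))) takes [Rome probably] : s, giving (t → (s → t)).

(t → (s → t))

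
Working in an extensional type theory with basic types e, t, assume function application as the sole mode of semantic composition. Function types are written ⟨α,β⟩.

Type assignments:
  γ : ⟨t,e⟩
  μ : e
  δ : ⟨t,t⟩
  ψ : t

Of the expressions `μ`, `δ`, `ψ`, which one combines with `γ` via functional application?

μ : e — no; γ wants t, and μ wants nothing (atomic).
δ : ⟨t,t⟩ — no; γ wants t, and δ wants t.
ψ — combines: γ : ⟨t,e⟩ takes ψ : t as argument, giving e.

ψ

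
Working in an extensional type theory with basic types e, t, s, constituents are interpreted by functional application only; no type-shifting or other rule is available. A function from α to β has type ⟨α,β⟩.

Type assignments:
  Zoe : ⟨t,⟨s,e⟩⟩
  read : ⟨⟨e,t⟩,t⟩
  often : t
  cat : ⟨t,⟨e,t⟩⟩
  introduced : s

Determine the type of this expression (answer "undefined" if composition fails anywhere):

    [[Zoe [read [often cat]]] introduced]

[often cat] — cat of type ⟨t,⟨e,t⟩⟩ combines with often of type t: type ⟨e,t⟩.
[read [often cat]] — read of type ⟨⟨e,t⟩,t⟩ combines with [often cat] of type ⟨e,t⟩: type t.
[Zoe [read [often cat]]] — Zoe of type ⟨t,⟨s,e⟩⟩ combines with [read [often cat]] of type t: type ⟨s,e⟩.
[[Zoe [read [often cat]]] introduced] — [Zoe [read [often cat]]] of type ⟨s,e⟩ combines with introduced of type s: type e.

e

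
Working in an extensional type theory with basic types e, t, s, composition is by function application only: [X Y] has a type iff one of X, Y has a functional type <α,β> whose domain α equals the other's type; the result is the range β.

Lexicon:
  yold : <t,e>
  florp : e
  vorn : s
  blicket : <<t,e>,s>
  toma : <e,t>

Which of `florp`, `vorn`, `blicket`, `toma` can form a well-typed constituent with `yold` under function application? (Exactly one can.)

florp : e — neither side's domain matches the other.
vorn : s — neither side's domain matches the other.
blicket — combines: blicket : <<t,e>,s> takes yold : <t,e> as argument, giving s.
toma : <e,t> — neither side's domain matches the other.

blicket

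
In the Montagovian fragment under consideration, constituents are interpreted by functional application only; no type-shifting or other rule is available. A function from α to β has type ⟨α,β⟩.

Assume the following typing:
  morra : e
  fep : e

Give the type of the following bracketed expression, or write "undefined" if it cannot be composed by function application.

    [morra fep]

[morra fep]: e and e cannot combine by function application — type clash.

undefined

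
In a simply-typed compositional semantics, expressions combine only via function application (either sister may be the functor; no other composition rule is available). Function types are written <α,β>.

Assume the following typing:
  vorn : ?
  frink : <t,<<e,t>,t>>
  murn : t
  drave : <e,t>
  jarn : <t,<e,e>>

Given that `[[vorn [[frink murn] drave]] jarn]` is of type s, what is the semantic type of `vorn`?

[[vorn [[frink murn] drave]] jarn] is required to be s. jarn : <t,<e,e>> cannot yield s as functor, so [vorn [[frink murn] drave]] : <<t,<e,e>>,s>.
[vorn [[frink murn] drave]] is required to be <<t,<e,e>>,s>. [[frink murn] drave] : t cannot yield <<t,<e,e>>,s> as functor, so vorn : <t,<<t,<e,e>>,s>>.

<t,<<t,<e,e>>,s>>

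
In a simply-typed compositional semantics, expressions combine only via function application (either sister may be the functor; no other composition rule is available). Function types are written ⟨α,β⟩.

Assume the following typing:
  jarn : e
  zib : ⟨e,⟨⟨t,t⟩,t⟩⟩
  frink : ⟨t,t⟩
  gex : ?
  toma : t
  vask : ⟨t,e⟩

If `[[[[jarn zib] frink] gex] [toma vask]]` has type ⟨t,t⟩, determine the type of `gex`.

[[[[jarn zib] frink] gex] [toma vask]] must have type ⟨t,t⟩. The sister [toma vask] has type e; that is not a function onto ⟨t,t⟩, so [[[jarn zib] frink] gex] must be the functor, of type ⟨e,⟨t,t⟩⟩.
[[[jarn zib] frink] gex] must have type ⟨e,⟨t,t⟩⟩. The sister [[jarn zib] frink] has type t; that is not a function onto ⟨e,⟨t,t⟩⟩, so gex must be the functor, of type ⟨t,⟨e,⟨t,t⟩⟩⟩.

⟨t,⟨e,⟨t,t⟩⟩⟩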